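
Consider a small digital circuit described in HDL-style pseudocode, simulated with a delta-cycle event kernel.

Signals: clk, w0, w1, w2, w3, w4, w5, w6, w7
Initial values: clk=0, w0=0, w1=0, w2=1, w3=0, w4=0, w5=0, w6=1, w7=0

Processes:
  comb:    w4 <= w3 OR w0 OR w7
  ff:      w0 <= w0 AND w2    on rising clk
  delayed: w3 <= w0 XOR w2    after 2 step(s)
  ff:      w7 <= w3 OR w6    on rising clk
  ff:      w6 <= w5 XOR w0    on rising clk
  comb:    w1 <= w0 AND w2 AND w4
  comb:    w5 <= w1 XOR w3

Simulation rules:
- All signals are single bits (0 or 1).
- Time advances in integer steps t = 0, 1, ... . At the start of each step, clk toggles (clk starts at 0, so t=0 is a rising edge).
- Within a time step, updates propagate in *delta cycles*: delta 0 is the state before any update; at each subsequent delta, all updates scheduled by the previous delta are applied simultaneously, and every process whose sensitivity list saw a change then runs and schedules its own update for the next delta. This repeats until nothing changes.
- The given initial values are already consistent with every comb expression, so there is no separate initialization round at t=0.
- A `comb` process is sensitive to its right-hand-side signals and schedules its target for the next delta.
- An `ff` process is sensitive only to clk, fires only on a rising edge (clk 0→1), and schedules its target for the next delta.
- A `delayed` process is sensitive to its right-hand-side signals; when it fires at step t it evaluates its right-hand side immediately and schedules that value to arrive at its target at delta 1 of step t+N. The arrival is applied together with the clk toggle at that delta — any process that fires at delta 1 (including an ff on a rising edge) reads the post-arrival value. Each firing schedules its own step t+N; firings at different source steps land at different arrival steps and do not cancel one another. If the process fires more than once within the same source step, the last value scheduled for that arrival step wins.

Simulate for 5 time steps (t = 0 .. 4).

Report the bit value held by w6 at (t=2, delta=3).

[bits: w3,w4,clk,w5,w7,w0,w6,w1,w2]
t=0: Δ0=000000101 Δ1=001000101 Δ2=001010001 Δ3=011010001 | 3Δ
t=1: Δ0=011010001 Δ1=010010001 | 1Δ
t=2: Δ0=010010001 Δ1=011010001 Δ2=011000001 Δ3=001000001 | 3Δ
t=3: Δ0=001000001 Δ1=000000001 | 1Δ
t=4: Δ0=000000001 Δ1=001000001 | 1Δ

0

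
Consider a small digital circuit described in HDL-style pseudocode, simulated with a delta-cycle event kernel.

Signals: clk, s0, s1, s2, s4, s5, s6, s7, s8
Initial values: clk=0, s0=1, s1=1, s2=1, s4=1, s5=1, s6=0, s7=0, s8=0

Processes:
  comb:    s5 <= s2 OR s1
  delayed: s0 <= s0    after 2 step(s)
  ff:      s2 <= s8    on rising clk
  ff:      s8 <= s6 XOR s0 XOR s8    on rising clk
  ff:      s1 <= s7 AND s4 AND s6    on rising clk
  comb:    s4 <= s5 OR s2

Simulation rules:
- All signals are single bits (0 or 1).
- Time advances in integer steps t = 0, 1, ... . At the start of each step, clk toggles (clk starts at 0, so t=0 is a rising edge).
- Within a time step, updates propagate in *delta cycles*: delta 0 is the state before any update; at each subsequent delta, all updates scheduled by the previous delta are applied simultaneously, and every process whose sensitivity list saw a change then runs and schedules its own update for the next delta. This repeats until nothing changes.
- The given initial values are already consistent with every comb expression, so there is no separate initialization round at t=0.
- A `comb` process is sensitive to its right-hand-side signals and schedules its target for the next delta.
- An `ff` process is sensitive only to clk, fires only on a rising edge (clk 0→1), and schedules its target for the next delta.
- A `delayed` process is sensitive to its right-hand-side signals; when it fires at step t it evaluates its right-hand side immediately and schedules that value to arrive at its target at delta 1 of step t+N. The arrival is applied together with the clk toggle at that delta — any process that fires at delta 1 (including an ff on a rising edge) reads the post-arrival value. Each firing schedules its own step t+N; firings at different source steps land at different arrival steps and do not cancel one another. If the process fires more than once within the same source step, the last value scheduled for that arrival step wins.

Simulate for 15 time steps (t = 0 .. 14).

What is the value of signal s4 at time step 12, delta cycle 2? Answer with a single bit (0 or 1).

t=0 Δ0: s7=0 s5=1 s8=0 clk=0 s4=1 s2=1 s6=0 s1=1 s0=1
  Δ1: clk:0→1
  Δ2: s8:0→1, s2:1→0, s1:1→0
  Δ3: s5:1→0
  Δ4: s4:1→0
  (4Δ to stable)
t=1 Δ0: s7=0 s5=0 s8=1 clk=1 s4=0 s2=0 s6=0 s1=0 s0=1
  Δ1: clk:1→0
  (1Δ to stable)
t=2 Δ0: s7=0 s5=0 s8=1 clk=0 s4=0 s2=0 s6=0 s1=0 s0=1
  Δ1: clk:0→1
  Δ2: s8:1→0, s2:0→1
  Δ3: s5:0→1, s4:0→1
  (3Δ to stable)
t=3 Δ0: s7=0 s5=1 s8=0 clk=1 s4=1 s2=1 s6=0 s1=0 s0=1
  Δ1: clk:1→0
  (1Δ to stable)
t=4 Δ0: s7=0 s5=1 s8=0 clk=0 s4=1 s2=1 s6=0 s1=0 s0=1
  Δ1: clk:0→1
  Δ2: s8:0→1, s2:1→0
  Δ3: s5:1→0
  Δ4: s4:1→0
  (4Δ to stable)
t=5 Δ0: s7=0 s5=0 s8=1 clk=1 s4=0 s2=0 s6=0 s1=0 s0=1
  Δ1: clk:1→0
  (1Δ to stable)
t=6 Δ0: s7=0 s5=0 s8=1 clk=0 s4=0 s2=0 s6=0 s1=0 s0=1
  Δ1: clk:0→1
  Δ2: s8:1→0, s2:0→1
  Δ3: s5:0→1, s4:0→1
  (3Δ to stable)
t=7 Δ0: s7=0 s5=1 s8=0 clk=1 s4=1 s2=1 s6=0 s1=0 s0=1
  Δ1: clk:1→0
  (1Δ to stable)
t=8 Δ0: s7=0 s5=1 s8=0 clk=0 s4=1 s2=1 s6=0 s1=0 s0=1
  Δ1: clk:0→1
  Δ2: s8:0→1, s2:1→0
  Δ3: s5:1→0
  Δ4: s4:1→0
  (4Δ to stable)
t=9 Δ0: s7=0 s5=0 s8=1 clk=1 s4=0 s2=0 s6=0 s1=0 s0=1
  Δ1: clk:1→0
  (1Δ to stable)
t=10 Δ0: s7=0 s5=0 s8=1 clk=0 s4=0 s2=0 s6=0 s1=0 s0=1
  Δ1: clk:0→1
  Δ2: s8:1→0, s2:0→1
  Δ3: s5:0→1, s4:0→1
  (3Δ to stable)
t=11 Δ0: s7=0 s5=1 s8=0 clk=1 s4=1 s2=1 s6=0 s1=0 s0=1
  Δ1: clk:1→0
  (1Δ to stable)
t=12 Δ0: s7=0 s5=1 s8=0 clk=0 s4=1 s2=1 s6=0 s1=0 s0=1
  Δ1: clk:0→1
  Δ2: s8:0→1, s2:1→0
  Δ3: s5:1→0
  Δ4: s4:1→0
  (4Δ to stable)
t=13 Δ0: s7=0 s5=0 s8=1 clk=1 s4=0 s2=0 s6=0 s1=0 s0=1
  Δ1: clk:1→0
  (1Δ to stable)
t=14 Δ0: s7=0 s5=0 s8=1 clk=0 s4=0 s2=0 s6=0 s1=0 s0=1
  Δ1: clk:0→1
  Δ2: s8:1→0, s2:0→1
  Δ3: s5:0→1, s4:0→1
  (3Δ to stable)

1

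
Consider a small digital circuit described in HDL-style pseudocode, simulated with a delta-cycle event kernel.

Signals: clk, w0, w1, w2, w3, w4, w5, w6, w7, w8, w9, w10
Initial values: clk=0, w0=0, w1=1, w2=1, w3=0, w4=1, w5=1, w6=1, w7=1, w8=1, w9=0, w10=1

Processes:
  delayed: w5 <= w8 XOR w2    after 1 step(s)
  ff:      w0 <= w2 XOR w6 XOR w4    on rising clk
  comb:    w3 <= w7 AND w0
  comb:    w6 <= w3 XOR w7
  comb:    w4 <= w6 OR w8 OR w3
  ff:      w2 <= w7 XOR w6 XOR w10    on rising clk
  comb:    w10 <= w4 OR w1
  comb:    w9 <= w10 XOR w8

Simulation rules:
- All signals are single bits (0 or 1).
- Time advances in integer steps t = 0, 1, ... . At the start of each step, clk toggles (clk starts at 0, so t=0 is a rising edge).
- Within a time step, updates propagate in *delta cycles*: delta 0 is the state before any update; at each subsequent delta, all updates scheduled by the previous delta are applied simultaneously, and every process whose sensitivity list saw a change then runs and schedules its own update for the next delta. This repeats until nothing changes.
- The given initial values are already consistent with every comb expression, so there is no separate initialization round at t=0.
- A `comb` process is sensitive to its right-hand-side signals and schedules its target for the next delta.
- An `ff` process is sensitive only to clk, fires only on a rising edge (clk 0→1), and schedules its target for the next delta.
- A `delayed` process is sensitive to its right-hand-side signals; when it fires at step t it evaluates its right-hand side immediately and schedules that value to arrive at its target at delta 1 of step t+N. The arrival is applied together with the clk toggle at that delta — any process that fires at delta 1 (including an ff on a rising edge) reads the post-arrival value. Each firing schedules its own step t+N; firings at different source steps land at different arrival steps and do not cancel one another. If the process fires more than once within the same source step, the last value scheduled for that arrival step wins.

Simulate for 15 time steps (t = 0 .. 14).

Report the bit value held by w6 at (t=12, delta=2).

1

t0.Δ0 w4=1 w0=0 w7=1 w5=1 w1=1 w3=0 w9=0 w2=1 w10=1 w8=1 w6=1 clk=0
t0.Δ1 w4=1 w0=0 w7=1 w5=1 w1=1 w3=0 w9=0 w2=1 w10=1 w8=1 w6=1 clk=1
t0.Δ2 w4=1 w0=1 w7=1 w5=1 w1=1 w3=0 w9=0 w2=1 w10=1 w8=1 w6=1 clk=1
t0.Δ3 w4=1 w0=1 w7=1 w5=1 w1=1 w3=1 w9=0 w2=1 w10=1 w8=1 w6=1 clk=1
t0.Δ4 w4=1 w0=1 w7=1 w5=1 w1=1 w3=1 w9=0 w2=1 w10=1 w8=1 w6=0 clk=1
t1.Δ0 w4=1 w0=1 w7=1 w5=1 w1=1 w3=1 w9=0 w2=1 w10=1 w8=1 w6=0 clk=1
t1.Δ1 w4=1 w0=1 w7=1 w5=1 w1=1 w3=1 w9=0 w2=1 w10=1 w8=1 w6=0 clk=0
t2.Δ0 w4=1 w0=1 w7=1 w5=1 w1=1 w3=1 w9=0 w2=1 w10=1 w8=1 w6=0 clk=0
t2.Δ1 w4=1 w0=1 w7=1 w5=1 w1=1 w3=1 w9=0 w2=1 w10=1 w8=1 w6=0 clk=1
t2.Δ2 w4=1 w0=0 w7=1 w5=1 w1=1 w3=1 w9=0 w2=0 w10=1 w8=1 w6=0 clk=1
t2.Δ3 w4=1 w0=0 w7=1 w5=1 w1=1 w3=0 w9=0 w2=0 w10=1 w8=1 w6=0 clk=1
t2.Δ4 w4=1 w0=0 w7=1 w5=1 w1=1 w3=0 w9=0 w2=0 w10=1 w8=1 w6=1 clk=1
t3.Δ0 w4=1 w0=0 w7=1 w5=1 w1=1 w3=0 w9=0 w2=0 w10=1 w8=1 w6=1 clk=1
t3.Δ1 w4=1 w0=0 w7=1 w5=1 w1=1 w3=0 w9=0 w2=0 w10=1 w8=1 w6=1 clk=0
t4.Δ0 w4=1 w0=0 w7=1 w5=1 w1=1 w3=0 w9=0 w2=0 w10=1 w8=1 w6=1 clk=0
t4.Δ1 w4=1 w0=0 w7=1 w5=1 w1=1 w3=0 w9=0 w2=0 w10=1 w8=1 w6=1 clk=1
t4.Δ2 w4=1 w0=0 w7=1 w5=1 w1=1 w3=0 w9=0 w2=1 w10=1 w8=1 w6=1 clk=1
t5.Δ0 w4=1 w0=0 w7=1 w5=1 w1=1 w3=0 w9=0 w2=1 w10=1 w8=1 w6=1 clk=1
t5.Δ1 w4=1 w0=0 w7=1 w5=0 w1=1 w3=0 w9=0 w2=1 w10=1 w8=1 w6=1 clk=0
t6.Δ0 w4=1 w0=0 w7=1 w5=0 w1=1 w3=0 w9=0 w2=1 w10=1 w8=1 w6=1 clk=0
t6.Δ1 w4=1 w0=0 w7=1 w5=0 w1=1 w3=0 w9=0 w2=1 w10=1 w8=1 w6=1 clk=1
t6.Δ2 w4=1 w0=1 w7=1 w5=0 w1=1 w3=0 w9=0 w2=1 w10=1 w8=1 w6=1 clk=1
t6.Δ3 w4=1 w0=1 w7=1 w5=0 w1=1 w3=1 w9=0 w2=1 w10=1 w8=1 w6=1 clk=1
t6.Δ4 w4=1 w0=1 w7=1 w5=0 w1=1 w3=1 w9=0 w2=1 w10=1 w8=1 w6=0 clk=1
t7.Δ0 w4=1 w0=1 w7=1 w5=0 w1=1 w3=1 w9=0 w2=1 w10=1 w8=1 w6=0 clk=1
t7.Δ1 w4=1 w0=1 w7=1 w5=0 w1=1 w3=1 w9=0 w2=1 w10=1 w8=1 w6=0 clk=0
t8.Δ0 w4=1 w0=1 w7=1 w5=0 w1=1 w3=1 w9=0 w2=1 w10=1 w8=1 w6=0 clk=0
t8.Δ1 w4=1 w0=1 w7=1 w5=0 w1=1 w3=1 w9=0 w2=1 w10=1 w8=1 w6=0 clk=1
t8.Δ2 w4=1 w0=0 w7=1 w5=0 w1=1 w3=1 w9=0 w2=0 w10=1 w8=1 w6=0 clk=1
t8.Δ3 w4=1 w0=0 w7=1 w5=0 w1=1 w3=0 w9=0 w2=0 w10=1 w8=1 w6=0 clk=1
t8.Δ4 w4=1 w0=0 w7=1 w5=0 w1=1 w3=0 w9=0 w2=0 w10=1 w8=1 w6=1 clk=1
t9.Δ0 w4=1 w0=0 w7=1 w5=0 w1=1 w3=0 w9=0 w2=0 w10=1 w8=1 w6=1 clk=1
t9.Δ1 w4=1 w0=0 w7=1 w5=1 w1=1 w3=0 w9=0 w2=0 w10=1 w8=1 w6=1 clk=0
t10.Δ0 w4=1 w0=0 w7=1 w5=1 w1=1 w3=0 w9=0 w2=0 w10=1 w8=1 w6=1 clk=0
t10.Δ1 w4=1 w0=0 w7=1 w5=1 w1=1 w3=0 w9=0 w2=0 w10=1 w8=1 w6=1 clk=1
t10.Δ2 w4=1 w0=0 w7=1 w5=1 w1=1 w3=0 w9=0 w2=1 w10=1 w8=1 w6=1 clk=1
t11.Δ0 w4=1 w0=0 w7=1 w5=1 w1=1 w3=0 w9=0 w2=1 w10=1 w8=1 w6=1 clk=1
t11.Δ1 w4=1 w0=0 w7=1 w5=0 w1=1 w3=0 w9=0 w2=1 w10=1 w8=1 w6=1 clk=0
t12.Δ0 w4=1 w0=0 w7=1 w5=0 w1=1 w3=0 w9=0 w2=1 w10=1 w8=1 w6=1 clk=0
t12.Δ1 w4=1 w0=0 w7=1 w5=0 w1=1 w3=0 w9=0 w2=1 w10=1 w8=1 w6=1 clk=1
t12.Δ2 w4=1 w0=1 w7=1 w5=0 w1=1 w3=0 w9=0 w2=1 w10=1 w8=1 w6=1 clk=1
t12.Δ3 w4=1 w0=1 w7=1 w5=0 w1=1 w3=1 w9=0 w2=1 w10=1 w8=1 w6=1 clk=1
t12.Δ4 w4=1 w0=1 w7=1 w5=0 w1=1 w3=1 w9=0 w2=1 w10=1 w8=1 w6=0 clk=1
t13.Δ0 w4=1 w0=1 w7=1 w5=0 w1=1 w3=1 w9=0 w2=1 w10=1 w8=1 w6=0 clk=1
t13.Δ1 w4=1 w0=1 w7=1 w5=0 w1=1 w3=1 w9=0 w2=1 w10=1 w8=1 w6=0 clk=0
t14.Δ0 w4=1 w0=1 w7=1 w5=0 w1=1 w3=1 w9=0 w2=1 w10=1 w8=1 w6=0 clk=0
t14.Δ1 w4=1 w0=1 w7=1 w5=0 w1=1 w3=1 w9=0 w2=1 w10=1 w8=1 w6=0 clk=1
t14.Δ2 w4=1 w0=0 w7=1 w5=0 w1=1 w3=1 w9=0 w2=0 w10=1 w8=1 w6=0 clk=1
t14.Δ3 w4=1 w0=0 w7=1 w5=0 w1=1 w3=0 w9=0 w2=0 w10=1 w8=1 w6=0 clk=1
t14.Δ4 w4=1 w0=0 w7=1 w5=0 w1=1 w3=0 w9=0 w2=0 w10=1 w8=1 w6=1 clk=1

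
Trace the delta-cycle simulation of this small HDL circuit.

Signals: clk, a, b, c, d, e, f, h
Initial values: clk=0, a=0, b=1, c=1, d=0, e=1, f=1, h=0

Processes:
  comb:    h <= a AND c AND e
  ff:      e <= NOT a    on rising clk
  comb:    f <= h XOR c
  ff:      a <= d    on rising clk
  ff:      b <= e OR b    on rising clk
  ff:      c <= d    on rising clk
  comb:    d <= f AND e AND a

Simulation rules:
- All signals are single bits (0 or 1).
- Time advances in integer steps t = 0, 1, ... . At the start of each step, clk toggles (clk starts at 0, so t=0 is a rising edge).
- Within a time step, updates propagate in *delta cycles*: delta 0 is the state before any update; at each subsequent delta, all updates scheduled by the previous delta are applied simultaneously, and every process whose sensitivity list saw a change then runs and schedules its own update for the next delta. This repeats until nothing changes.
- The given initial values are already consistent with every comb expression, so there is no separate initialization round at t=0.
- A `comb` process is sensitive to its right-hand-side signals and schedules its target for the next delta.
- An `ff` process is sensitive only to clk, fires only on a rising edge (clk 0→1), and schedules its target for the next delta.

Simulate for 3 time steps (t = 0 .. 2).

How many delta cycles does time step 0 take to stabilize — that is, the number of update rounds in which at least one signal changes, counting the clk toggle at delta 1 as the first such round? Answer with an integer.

t=0 Δ0: clk=0 e=1 c=1 b=1 f=1 a=0 h=0 d=0
  Δ1: clk:0→1
  Δ2: c:1→0
  Δ3: f:1→0
  (3Δ to stable)
t=1 Δ0: clk=1 e=1 c=0 b=1 f=0 a=0 h=0 d=0
  Δ1: clk:1→0
  (1Δ to stable)
t=2 Δ0: clk=0 e=1 c=0 b=1 f=0 a=0 h=0 d=0
  Δ1: clk:0→1
  (1Δ to stable)

3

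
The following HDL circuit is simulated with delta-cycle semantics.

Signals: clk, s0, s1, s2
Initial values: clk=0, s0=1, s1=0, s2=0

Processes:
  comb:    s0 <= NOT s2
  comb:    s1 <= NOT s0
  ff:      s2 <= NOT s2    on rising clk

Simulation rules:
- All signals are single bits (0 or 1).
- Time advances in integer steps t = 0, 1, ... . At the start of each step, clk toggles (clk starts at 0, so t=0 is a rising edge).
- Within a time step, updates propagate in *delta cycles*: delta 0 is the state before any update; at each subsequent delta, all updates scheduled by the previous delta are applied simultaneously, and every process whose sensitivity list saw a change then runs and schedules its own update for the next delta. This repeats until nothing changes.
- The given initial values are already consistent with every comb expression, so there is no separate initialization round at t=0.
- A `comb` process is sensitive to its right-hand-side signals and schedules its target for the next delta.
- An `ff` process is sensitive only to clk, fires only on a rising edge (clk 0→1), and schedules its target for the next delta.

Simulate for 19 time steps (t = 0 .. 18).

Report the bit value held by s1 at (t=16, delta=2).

0

t=0 Δ0: clk=0 s0=1 s1=0 s2=0
  Δ1: clk:0→1
  Δ2: s2:0→1
  Δ3: s0:1→0
  Δ4: s1:0→1
  (4Δ to stable)
t=1 Δ0: clk=1 s0=0 s1=1 s2=1
  Δ1: clk:1→0
  (1Δ to stable)
t=2 Δ0: clk=0 s0=0 s1=1 s2=1
  Δ1: clk:0→1
  Δ2: s2:1→0
  Δ3: s0:0→1
  Δ4: s1:1→0
  (4Δ to stable)
t=3 Δ0: clk=1 s0=1 s1=0 s2=0
  Δ1: clk:1→0
  (1Δ to stable)
t=4 Δ0: clk=0 s0=1 s1=0 s2=0
  Δ1: clk:0→1
  Δ2: s2:0→1
  Δ3: s0:1→0
  Δ4: s1:0→1
  (4Δ to stable)
t=5 Δ0: clk=1 s0=0 s1=1 s2=1
  Δ1: clk:1→0
  (1Δ to stable)
t=6 Δ0: clk=0 s0=0 s1=1 s2=1
  Δ1: clk:0→1
  Δ2: s2:1→0
  Δ3: s0:0→1
  Δ4: s1:1→0
  (4Δ to stable)
t=7 Δ0: clk=1 s0=1 s1=0 s2=0
  Δ1: clk:1→0
  (1Δ to stable)
t=8 Δ0: clk=0 s0=1 s1=0 s2=0
  Δ1: clk:0→1
  Δ2: s2:0→1
  Δ3: s0:1→0
  Δ4: s1:0→1
  (4Δ to stable)
t=9 Δ0: clk=1 s0=0 s1=1 s2=1
  Δ1: clk:1→0
  (1Δ to stable)
t=10 Δ0: clk=0 s0=0 s1=1 s2=1
  Δ1: clk:0→1
  Δ2: s2:1→0
  Δ3: s0:0→1
  Δ4: s1:1→0
  (4Δ to stable)
t=11 Δ0: clk=1 s0=1 s1=0 s2=0
  Δ1: clk:1→0
  (1Δ to stable)
t=12 Δ0: clk=0 s0=1 s1=0 s2=0
  Δ1: clk:0→1
  Δ2: s2:0→1
  Δ3: s0:1→0
  Δ4: s1:0→1
  (4Δ to stable)
t=13 Δ0: clk=1 s0=0 s1=1 s2=1
  Δ1: clk:1→0
  (1Δ to stable)
t=14 Δ0: clk=0 s0=0 s1=1 s2=1
  Δ1: clk:0→1
  Δ2: s2:1→0
  Δ3: s0:0→1
  Δ4: s1:1→0
  (4Δ to stable)
t=15 Δ0: clk=1 s0=1 s1=0 s2=0
  Δ1: clk:1→0
  (1Δ to stable)
t=16 Δ0: clk=0 s0=1 s1=0 s2=0
  Δ1: clk:0→1
  Δ2: s2:0→1
  Δ3: s0:1→0
  Δ4: s1:0→1
  (4Δ to stable)
t=17 Δ0: clk=1 s0=0 s1=1 s2=1
  Δ1: clk:1→0
  (1Δ to stable)
t=18 Δ0: clk=0 s0=0 s1=1 s2=1
  Δ1: clk:0→1
  Δ2: s2:1→0
  Δ3: s0:0→1
  Δ4: s1:1→0
  (4Δ to stable)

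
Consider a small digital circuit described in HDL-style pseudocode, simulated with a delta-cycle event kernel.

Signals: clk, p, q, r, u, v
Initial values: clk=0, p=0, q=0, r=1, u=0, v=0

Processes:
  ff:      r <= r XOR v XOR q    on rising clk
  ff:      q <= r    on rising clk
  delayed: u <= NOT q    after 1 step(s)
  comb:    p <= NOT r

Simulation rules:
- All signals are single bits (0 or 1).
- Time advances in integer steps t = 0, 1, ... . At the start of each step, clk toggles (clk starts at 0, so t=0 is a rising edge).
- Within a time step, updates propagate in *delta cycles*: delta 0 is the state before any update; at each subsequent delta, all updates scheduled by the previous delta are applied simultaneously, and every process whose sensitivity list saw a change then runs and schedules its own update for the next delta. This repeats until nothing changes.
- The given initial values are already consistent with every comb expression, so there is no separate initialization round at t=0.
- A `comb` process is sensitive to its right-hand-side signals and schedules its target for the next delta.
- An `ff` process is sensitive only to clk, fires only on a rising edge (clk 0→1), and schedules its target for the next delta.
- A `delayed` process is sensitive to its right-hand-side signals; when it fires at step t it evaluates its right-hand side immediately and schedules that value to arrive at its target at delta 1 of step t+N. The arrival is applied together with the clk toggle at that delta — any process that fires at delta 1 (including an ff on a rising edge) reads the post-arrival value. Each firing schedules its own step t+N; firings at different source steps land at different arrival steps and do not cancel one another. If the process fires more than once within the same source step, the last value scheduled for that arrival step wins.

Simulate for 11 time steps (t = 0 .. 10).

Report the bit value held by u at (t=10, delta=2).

0

t0.Δ0 p=0 r=1 q=0 v=0 clk=0 u=0
t0.Δ1 p=0 r=1 q=0 v=0 clk=1 u=0
t0.Δ2 p=0 r=1 q=1 v=0 clk=1 u=0
t1.Δ0 p=0 r=1 q=1 v=0 clk=1 u=0
t1.Δ1 p=0 r=1 q=1 v=0 clk=0 u=0
t2.Δ0 p=0 r=1 q=1 v=0 clk=0 u=0
t2.Δ1 p=0 r=1 q=1 v=0 clk=1 u=0
t2.Δ2 p=0 r=0 q=1 v=0 clk=1 u=0
t2.Δ3 p=1 r=0 q=1 v=0 clk=1 u=0
t3.Δ0 p=1 r=0 q=1 v=0 clk=1 u=0
t3.Δ1 p=1 r=0 q=1 v=0 clk=0 u=0
t4.Δ0 p=1 r=0 q=1 v=0 clk=0 u=0
t4.Δ1 p=1 r=0 q=1 v=0 clk=1 u=0
t4.Δ2 p=1 r=1 q=0 v=0 clk=1 u=0
t4.Δ3 p=0 r=1 q=0 v=0 clk=1 u=0
t5.Δ0 p=0 r=1 q=0 v=0 clk=1 u=0
t5.Δ1 p=0 r=1 q=0 v=0 clk=0 u=1
t6.Δ0 p=0 r=1 q=0 v=0 clk=0 u=1
t6.Δ1 p=0 r=1 q=0 v=0 clk=1 u=1
t6.Δ2 p=0 r=1 q=1 v=0 clk=1 u=1
t7.Δ0 p=0 r=1 q=1 v=0 clk=1 u=1
t7.Δ1 p=0 r=1 q=1 v=0 clk=0 u=0
t8.Δ0 p=0 r=1 q=1 v=0 clk=0 u=0
t8.Δ1 p=0 r=1 q=1 v=0 clk=1 u=0
t8.Δ2 p=0 r=0 q=1 v=0 clk=1 u=0
t8.Δ3 p=1 r=0 q=1 v=0 clk=1 u=0
t9.Δ0 p=1 r=0 q=1 v=0 clk=1 u=0
t9.Δ1 p=1 r=0 q=1 v=0 clk=0 u=0
t10.Δ0 p=1 r=0 q=1 v=0 clk=0 u=0
t10.Δ1 p=1 r=0 q=1 v=0 clk=1 u=0
t10.Δ2 p=1 r=1 q=0 v=0 clk=1 u=0
t10.Δ3 p=0 r=1 q=0 v=0 clk=1 u=0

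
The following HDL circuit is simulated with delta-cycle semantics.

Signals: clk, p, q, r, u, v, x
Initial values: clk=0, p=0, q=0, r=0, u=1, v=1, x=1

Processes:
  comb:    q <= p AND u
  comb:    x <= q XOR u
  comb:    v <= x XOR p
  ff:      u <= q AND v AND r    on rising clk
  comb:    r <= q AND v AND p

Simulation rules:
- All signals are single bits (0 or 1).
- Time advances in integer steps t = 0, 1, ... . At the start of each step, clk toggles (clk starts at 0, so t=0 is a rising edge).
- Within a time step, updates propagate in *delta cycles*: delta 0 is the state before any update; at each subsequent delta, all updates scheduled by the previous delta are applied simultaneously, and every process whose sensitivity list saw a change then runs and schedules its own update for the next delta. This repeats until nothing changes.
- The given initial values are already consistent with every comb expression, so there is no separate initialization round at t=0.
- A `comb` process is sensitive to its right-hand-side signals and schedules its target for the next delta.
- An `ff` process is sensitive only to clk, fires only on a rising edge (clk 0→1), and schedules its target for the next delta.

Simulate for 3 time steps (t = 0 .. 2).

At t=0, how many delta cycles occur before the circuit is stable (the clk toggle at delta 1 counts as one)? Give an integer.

4

t=0 Δ0: u=1 p=0 q=0 clk=0 r=0 x=1 v=1
  Δ1: clk:0→1
  Δ2: u:1→0
  Δ3: x:1→0
  Δ4: v:1→0
  (4Δ to stable)
t=1 Δ0: u=0 p=0 q=0 clk=1 r=0 x=0 v=0
  Δ1: clk:1→0
  (1Δ to stable)
t=2 Δ0: u=0 p=0 q=0 clk=0 r=0 x=0 v=0
  Δ1: clk:0→1
  (1Δ to stable)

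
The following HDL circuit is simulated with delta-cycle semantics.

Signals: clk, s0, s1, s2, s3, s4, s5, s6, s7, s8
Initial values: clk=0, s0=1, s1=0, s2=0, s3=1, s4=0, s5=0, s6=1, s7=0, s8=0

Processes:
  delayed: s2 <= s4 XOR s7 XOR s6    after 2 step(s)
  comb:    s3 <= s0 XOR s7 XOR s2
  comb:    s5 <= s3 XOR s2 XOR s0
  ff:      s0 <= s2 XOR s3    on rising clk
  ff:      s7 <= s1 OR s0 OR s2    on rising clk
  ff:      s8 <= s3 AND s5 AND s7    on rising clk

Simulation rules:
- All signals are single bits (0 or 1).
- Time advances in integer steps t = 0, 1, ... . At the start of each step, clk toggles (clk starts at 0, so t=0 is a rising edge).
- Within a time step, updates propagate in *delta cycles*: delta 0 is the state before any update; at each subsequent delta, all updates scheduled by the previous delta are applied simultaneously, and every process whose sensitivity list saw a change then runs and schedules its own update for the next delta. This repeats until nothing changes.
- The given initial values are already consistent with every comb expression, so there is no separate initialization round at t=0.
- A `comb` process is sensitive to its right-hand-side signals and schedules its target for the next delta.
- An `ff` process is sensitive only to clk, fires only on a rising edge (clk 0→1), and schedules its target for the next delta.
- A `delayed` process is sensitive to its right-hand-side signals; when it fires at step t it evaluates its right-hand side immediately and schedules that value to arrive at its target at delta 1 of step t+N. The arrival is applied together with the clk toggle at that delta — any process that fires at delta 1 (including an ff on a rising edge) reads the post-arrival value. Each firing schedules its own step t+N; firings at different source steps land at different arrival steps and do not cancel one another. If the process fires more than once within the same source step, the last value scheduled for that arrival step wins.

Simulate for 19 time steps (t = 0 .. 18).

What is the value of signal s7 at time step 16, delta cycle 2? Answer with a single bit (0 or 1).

t0.Δ0 s1=0 s0=1 s6=1 clk=0 s2=0 s3=1 s4=0 s5=0 s7=0 s8=0
t0.Δ1 s1=0 s0=1 s6=1 clk=1 s2=0 s3=1 s4=0 s5=0 s7=0 s8=0
t0.Δ2 s1=0 s0=1 s6=1 clk=1 s2=0 s3=1 s4=0 s5=0 s7=1 s8=0
t0.Δ3 s1=0 s0=1 s6=1 clk=1 s2=0 s3=0 s4=0 s5=0 s7=1 s8=0
t0.Δ4 s1=0 s0=1 s6=1 clk=1 s2=0 s3=0 s4=0 s5=1 s7=1 s8=0
t1.Δ0 s1=0 s0=1 s6=1 clk=1 s2=0 s3=0 s4=0 s5=1 s7=1 s8=0
t1.Δ1 s1=0 s0=1 s6=1 clk=0 s2=0 s3=0 s4=0 s5=1 s7=1 s8=0
t2.Δ0 s1=0 s0=1 s6=1 clk=0 s2=0 s3=0 s4=0 s5=1 s7=1 s8=0
t2.Δ1 s1=0 s0=1 s6=1 clk=1 s2=0 s3=0 s4=0 s5=1 s7=1 s8=0
t2.Δ2 s1=0 s0=0 s6=1 clk=1 s2=0 s3=0 s4=0 s5=1 s7=1 s8=0
t2.Δ3 s1=0 s0=0 s6=1 clk=1 s2=0 s3=1 s4=0 s5=0 s7=1 s8=0
t2.Δ4 s1=0 s0=0 s6=1 clk=1 s2=0 s3=1 s4=0 s5=1 s7=1 s8=0
t3.Δ0 s1=0 s0=0 s6=1 clk=1 s2=0 s3=1 s4=0 s5=1 s7=1 s8=0
t3.Δ1 s1=0 s0=0 s6=1 clk=0 s2=0 s3=1 s4=0 s5=1 s7=1 s8=0
t4.Δ0 s1=0 s0=0 s6=1 clk=0 s2=0 s3=1 s4=0 s5=1 s7=1 s8=0
t4.Δ1 s1=0 s0=0 s6=1 clk=1 s2=0 s3=1 s4=0 s5=1 s7=1 s8=0
t4.Δ2 s1=0 s0=1 s6=1 clk=1 s2=0 s3=1 s4=0 s5=1 s7=0 s8=1
t4.Δ3 s1=0 s0=1 s6=1 clk=1 s2=0 s3=1 s4=0 s5=0 s7=0 s8=1
t5.Δ0 s1=0 s0=1 s6=1 clk=1 s2=0 s3=1 s4=0 s5=0 s7=0 s8=1
t5.Δ1 s1=0 s0=1 s6=1 clk=0 s2=0 s3=1 s4=0 s5=0 s7=0 s8=1
t6.Δ0 s1=0 s0=1 s6=1 clk=0 s2=0 s3=1 s4=0 s5=0 s7=0 s8=1
t6.Δ1 s1=0 s0=1 s6=1 clk=1 s2=1 s3=1 s4=0 s5=0 s7=0 s8=1
t6.Δ2 s1=0 s0=0 s6=1 clk=1 s2=1 s3=0 s4=0 s5=1 s7=1 s8=0
t7.Δ0 s1=0 s0=0 s6=1 clk=1 s2=1 s3=0 s4=0 s5=1 s7=1 s8=0
t7.Δ1 s1=0 s0=0 s6=1 clk=0 s2=1 s3=0 s4=0 s5=1 s7=1 s8=0
t8.Δ0 s1=0 s0=0 s6=1 clk=0 s2=1 s3=0 s4=0 s5=1 s7=1 s8=0
t8.Δ1 s1=0 s0=0 s6=1 clk=1 s2=0 s3=0 s4=0 s5=1 s7=1 s8=0
t8.Δ2 s1=0 s0=0 s6=1 clk=1 s2=0 s3=1 s4=0 s5=0 s7=0 s8=0
t8.Δ3 s1=0 s0=0 s6=1 clk=1 s2=0 s3=0 s4=0 s5=1 s7=0 s8=0
t8.Δ4 s1=0 s0=0 s6=1 clk=1 s2=0 s3=0 s4=0 s5=0 s7=0 s8=0
t9.Δ0 s1=0 s0=0 s6=1 clk=1 s2=0 s3=0 s4=0 s5=0 s7=0 s8=0
t9.Δ1 s1=0 s0=0 s6=1 clk=0 s2=0 s3=0 s4=0 s5=0 s7=0 s8=0
t10.Δ0 s1=0 s0=0 s6=1 clk=0 s2=0 s3=0 s4=0 s5=0 s7=0 s8=0
t10.Δ1 s1=0 s0=0 s6=1 clk=1 s2=1 s3=0 s4=0 s5=0 s7=0 s8=0
t10.Δ2 s1=0 s0=1 s6=1 clk=1 s2=1 s3=1 s4=0 s5=1 s7=1 s8=0
t11.Δ0 s1=0 s0=1 s6=1 clk=1 s2=1 s3=1 s4=0 s5=1 s7=1 s8=0
t11.Δ1 s1=0 s0=1 s6=1 clk=0 s2=1 s3=1 s4=0 s5=1 s7=1 s8=0
t12.Δ0 s1=0 s0=1 s6=1 clk=0 s2=1 s3=1 s4=0 s5=1 s7=1 s8=0
t12.Δ1 s1=0 s0=1 s6=1 clk=1 s2=0 s3=1 s4=0 s5=1 s7=1 s8=0
t12.Δ2 s1=0 s0=1 s6=1 clk=1 s2=0 s3=0 s4=0 s5=0 s7=1 s8=1
t12.Δ3 s1=0 s0=1 s6=1 clk=1 s2=0 s3=0 s4=0 s5=1 s7=1 s8=1
t13.Δ0 s1=0 s0=1 s6=1 clk=1 s2=0 s3=0 s4=0 s5=1 s7=1 s8=1
t13.Δ1 s1=0 s0=1 s6=1 clk=0 s2=0 s3=0 s4=0 s5=1 s7=1 s8=1
t14.Δ0 s1=0 s0=1 s6=1 clk=0 s2=0 s3=0 s4=0 s5=1 s7=1 s8=1
t14.Δ1 s1=0 s0=1 s6=1 clk=1 s2=0 s3=0 s4=0 s5=1 s7=1 s8=1
t14.Δ2 s1=0 s0=0 s6=1 clk=1 s2=0 s3=0 s4=0 s5=1 s7=1 s8=0
t14.Δ3 s1=0 s0=0 s6=1 clk=1 s2=0 s3=1 s4=0 s5=0 s7=1 s8=0
t14.Δ4 s1=0 s0=0 s6=1 clk=1 s2=0 s3=1 s4=0 s5=1 s7=1 s8=0
t15.Δ0 s1=0 s0=0 s6=1 clk=1 s2=0 s3=1 s4=0 s5=1 s7=1 s8=0
t15.Δ1 s1=0 s0=0 s6=1 clk=0 s2=0 s3=1 s4=0 s5=1 s7=1 s8=0
t16.Δ0 s1=0 s0=0 s6=1 clk=0 s2=0 s3=1 s4=0 s5=1 s7=1 s8=0
t16.Δ1 s1=0 s0=0 s6=1 clk=1 s2=0 s3=1 s4=0 s5=1 s7=1 s8=0
t16.Δ2 s1=0 s0=1 s6=1 clk=1 s2=0 s3=1 s4=0 s5=1 s7=0 s8=1
t16.Δ3 s1=0 s0=1 s6=1 clk=1 s2=0 s3=1 s4=0 s5=0 s7=0 s8=1
t17.Δ0 s1=0 s0=1 s6=1 clk=1 s2=0 s3=1 s4=0 s5=0 s7=0 s8=1
t17.Δ1 s1=0 s0=1 s6=1 clk=0 s2=0 s3=1 s4=0 s5=0 s7=0 s8=1
t18.Δ0 s1=0 s0=1 s6=1 clk=0 s2=0 s3=1 s4=0 s5=0 s7=0 s8=1
t18.Δ1 s1=0 s0=1 s6=1 clk=1 s2=1 s3=1 s4=0 s5=0 s7=0 s8=1
t18.Δ2 s1=0 s0=0 s6=1 clk=1 s2=1 s3=0 s4=0 s5=1 s7=1 s8=0

0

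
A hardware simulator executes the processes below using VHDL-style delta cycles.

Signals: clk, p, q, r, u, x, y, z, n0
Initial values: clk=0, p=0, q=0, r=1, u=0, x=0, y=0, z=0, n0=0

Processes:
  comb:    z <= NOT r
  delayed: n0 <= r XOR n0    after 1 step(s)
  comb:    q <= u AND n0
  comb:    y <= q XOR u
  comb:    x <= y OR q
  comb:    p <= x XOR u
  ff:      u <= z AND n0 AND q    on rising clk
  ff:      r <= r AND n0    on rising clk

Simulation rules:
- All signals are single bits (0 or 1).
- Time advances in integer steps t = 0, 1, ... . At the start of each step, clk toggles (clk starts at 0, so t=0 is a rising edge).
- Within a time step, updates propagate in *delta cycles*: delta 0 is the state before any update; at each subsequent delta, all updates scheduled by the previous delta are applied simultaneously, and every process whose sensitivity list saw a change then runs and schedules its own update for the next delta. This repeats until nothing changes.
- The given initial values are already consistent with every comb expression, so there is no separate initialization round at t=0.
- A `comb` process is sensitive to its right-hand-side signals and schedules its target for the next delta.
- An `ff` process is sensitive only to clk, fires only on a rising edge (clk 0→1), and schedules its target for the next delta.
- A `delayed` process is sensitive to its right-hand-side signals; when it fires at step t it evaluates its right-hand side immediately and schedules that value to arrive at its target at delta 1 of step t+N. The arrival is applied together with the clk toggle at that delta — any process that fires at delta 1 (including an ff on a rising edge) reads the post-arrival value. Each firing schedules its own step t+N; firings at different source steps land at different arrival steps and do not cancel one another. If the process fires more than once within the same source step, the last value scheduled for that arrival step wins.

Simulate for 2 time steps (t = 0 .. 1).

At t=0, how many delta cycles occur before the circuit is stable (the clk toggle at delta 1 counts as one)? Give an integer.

3

t=0 Δ0: p=0 q=0 u=0 z=0 r=1 clk=0 y=0 x=0 n0=0
  Δ1: clk:0→1
  Δ2: r:1→0
  Δ3: z:0→1
  (3Δ to stable)
t=1 Δ0: p=0 q=0 u=0 z=1 r=0 clk=1 y=0 x=0 n0=0
  Δ1: clk:1→0
  (1Δ to stable)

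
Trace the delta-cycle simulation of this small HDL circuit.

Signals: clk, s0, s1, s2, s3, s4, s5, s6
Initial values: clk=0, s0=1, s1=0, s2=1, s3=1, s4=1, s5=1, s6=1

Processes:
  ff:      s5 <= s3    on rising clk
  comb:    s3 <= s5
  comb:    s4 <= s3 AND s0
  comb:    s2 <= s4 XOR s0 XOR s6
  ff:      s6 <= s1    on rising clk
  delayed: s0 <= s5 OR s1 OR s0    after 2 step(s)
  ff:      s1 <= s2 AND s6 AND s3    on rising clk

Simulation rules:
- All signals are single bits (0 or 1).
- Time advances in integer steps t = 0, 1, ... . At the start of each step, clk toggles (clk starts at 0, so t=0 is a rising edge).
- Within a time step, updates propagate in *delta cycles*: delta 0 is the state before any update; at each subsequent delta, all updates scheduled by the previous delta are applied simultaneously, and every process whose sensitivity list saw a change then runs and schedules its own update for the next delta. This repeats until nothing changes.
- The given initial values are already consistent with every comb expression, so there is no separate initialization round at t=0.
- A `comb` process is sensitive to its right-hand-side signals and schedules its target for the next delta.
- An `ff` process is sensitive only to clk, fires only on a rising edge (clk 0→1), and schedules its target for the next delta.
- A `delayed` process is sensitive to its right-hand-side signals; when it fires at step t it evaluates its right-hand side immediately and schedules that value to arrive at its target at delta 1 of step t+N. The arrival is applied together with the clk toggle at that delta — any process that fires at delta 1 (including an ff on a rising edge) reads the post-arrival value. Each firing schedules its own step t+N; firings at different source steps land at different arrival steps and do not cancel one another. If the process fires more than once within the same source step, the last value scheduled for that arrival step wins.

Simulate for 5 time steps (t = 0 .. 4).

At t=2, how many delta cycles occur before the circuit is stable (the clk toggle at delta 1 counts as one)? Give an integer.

3

[bits: s5,s3,s2,s1,s6,clk,s0,s4]
t=0: Δ0=11101011 Δ1=11101111 Δ2=11110111 Δ3=11010111 | 3Δ
t=1: Δ0=11010111 Δ1=11010011 | 1Δ
t=2: Δ0=11010011 Δ1=11010111 Δ2=11001111 Δ3=11101111 | 3Δ
t=3: Δ0=11101111 Δ1=11101011 | 1Δ
t=4: Δ0=11101011 Δ1=11101111 Δ2=11110111 Δ3=11010111 | 3Δ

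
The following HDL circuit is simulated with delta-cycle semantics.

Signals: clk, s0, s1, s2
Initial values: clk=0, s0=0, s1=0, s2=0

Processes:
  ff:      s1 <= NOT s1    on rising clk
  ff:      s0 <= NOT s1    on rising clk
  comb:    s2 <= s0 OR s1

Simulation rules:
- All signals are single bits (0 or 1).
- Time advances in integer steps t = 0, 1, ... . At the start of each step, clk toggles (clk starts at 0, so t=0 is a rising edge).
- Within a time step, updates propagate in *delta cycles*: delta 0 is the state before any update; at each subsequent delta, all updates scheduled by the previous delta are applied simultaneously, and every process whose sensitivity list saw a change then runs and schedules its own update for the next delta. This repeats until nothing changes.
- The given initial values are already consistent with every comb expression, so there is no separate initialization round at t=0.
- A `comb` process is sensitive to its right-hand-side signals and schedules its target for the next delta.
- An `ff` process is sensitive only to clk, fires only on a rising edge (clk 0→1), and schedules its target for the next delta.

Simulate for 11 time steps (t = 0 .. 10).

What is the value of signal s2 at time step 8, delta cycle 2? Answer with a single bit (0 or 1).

t0.Δ0 s0=0 s2=0 s1=0 clk=0
t0.Δ1 s0=0 s2=0 s1=0 clk=1
t0.Δ2 s0=1 s2=0 s1=1 clk=1
t0.Δ3 s0=1 s2=1 s1=1 clk=1
t1.Δ0 s0=1 s2=1 s1=1 clk=1
t1.Δ1 s0=1 s2=1 s1=1 clk=0
t2.Δ0 s0=1 s2=1 s1=1 clk=0
t2.Δ1 s0=1 s2=1 s1=1 clk=1
t2.Δ2 s0=0 s2=1 s1=0 clk=1
t2.Δ3 s0=0 s2=0 s1=0 clk=1
t3.Δ0 s0=0 s2=0 s1=0 clk=1
t3.Δ1 s0=0 s2=0 s1=0 clk=0
t4.Δ0 s0=0 s2=0 s1=0 clk=0
t4.Δ1 s0=0 s2=0 s1=0 clk=1
t4.Δ2 s0=1 s2=0 s1=1 clk=1
t4.Δ3 s0=1 s2=1 s1=1 clk=1
t5.Δ0 s0=1 s2=1 s1=1 clk=1
t5.Δ1 s0=1 s2=1 s1=1 clk=0
t6.Δ0 s0=1 s2=1 s1=1 clk=0
t6.Δ1 s0=1 s2=1 s1=1 clk=1
t6.Δ2 s0=0 s2=1 s1=0 clk=1
t6.Δ3 s0=0 s2=0 s1=0 clk=1
t7.Δ0 s0=0 s2=0 s1=0 clk=1
t7.Δ1 s0=0 s2=0 s1=0 clk=0
t8.Δ0 s0=0 s2=0 s1=0 clk=0
t8.Δ1 s0=0 s2=0 s1=0 clk=1
t8.Δ2 s0=1 s2=0 s1=1 clk=1
t8.Δ3 s0=1 s2=1 s1=1 clk=1
t9.Δ0 s0=1 s2=1 s1=1 clk=1
t9.Δ1 s0=1 s2=1 s1=1 clk=0
t10.Δ0 s0=1 s2=1 s1=1 clk=0
t10.Δ1 s0=1 s2=1 s1=1 clk=1
t10.Δ2 s0=0 s2=1 s1=0 clk=1
t10.Δ3 s0=0 s2=0 s1=0 clk=1

0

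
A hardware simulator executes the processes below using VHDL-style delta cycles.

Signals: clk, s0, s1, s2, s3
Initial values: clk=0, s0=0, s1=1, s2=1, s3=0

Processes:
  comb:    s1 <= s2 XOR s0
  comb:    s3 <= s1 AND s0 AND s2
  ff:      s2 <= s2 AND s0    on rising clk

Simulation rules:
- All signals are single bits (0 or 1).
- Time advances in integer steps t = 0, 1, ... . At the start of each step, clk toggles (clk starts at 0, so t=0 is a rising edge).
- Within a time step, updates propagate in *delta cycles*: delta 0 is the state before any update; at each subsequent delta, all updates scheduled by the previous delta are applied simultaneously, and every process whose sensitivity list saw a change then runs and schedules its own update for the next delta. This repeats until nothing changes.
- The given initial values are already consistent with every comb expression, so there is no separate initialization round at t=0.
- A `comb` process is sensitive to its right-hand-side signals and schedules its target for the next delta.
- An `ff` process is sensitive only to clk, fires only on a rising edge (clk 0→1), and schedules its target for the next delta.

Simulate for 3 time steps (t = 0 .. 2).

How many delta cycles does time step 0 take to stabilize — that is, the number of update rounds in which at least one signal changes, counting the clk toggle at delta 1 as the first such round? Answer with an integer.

3

t0.Δ0 s1=1 s0=0 s2=1 s3=0 clk=0
t0.Δ1 s1=1 s0=0 s2=1 s3=0 clk=1
t0.Δ2 s1=1 s0=0 s2=0 s3=0 clk=1
t0.Δ3 s1=0 s0=0 s2=0 s3=0 clk=1
t1.Δ0 s1=0 s0=0 s2=0 s3=0 clk=1
t1.Δ1 s1=0 s0=0 s2=0 s3=0 clk=0
t2.Δ0 s1=0 s0=0 s2=0 s3=0 clk=0
t2.Δ1 s1=0 s0=0 s2=0 s3=0 clk=1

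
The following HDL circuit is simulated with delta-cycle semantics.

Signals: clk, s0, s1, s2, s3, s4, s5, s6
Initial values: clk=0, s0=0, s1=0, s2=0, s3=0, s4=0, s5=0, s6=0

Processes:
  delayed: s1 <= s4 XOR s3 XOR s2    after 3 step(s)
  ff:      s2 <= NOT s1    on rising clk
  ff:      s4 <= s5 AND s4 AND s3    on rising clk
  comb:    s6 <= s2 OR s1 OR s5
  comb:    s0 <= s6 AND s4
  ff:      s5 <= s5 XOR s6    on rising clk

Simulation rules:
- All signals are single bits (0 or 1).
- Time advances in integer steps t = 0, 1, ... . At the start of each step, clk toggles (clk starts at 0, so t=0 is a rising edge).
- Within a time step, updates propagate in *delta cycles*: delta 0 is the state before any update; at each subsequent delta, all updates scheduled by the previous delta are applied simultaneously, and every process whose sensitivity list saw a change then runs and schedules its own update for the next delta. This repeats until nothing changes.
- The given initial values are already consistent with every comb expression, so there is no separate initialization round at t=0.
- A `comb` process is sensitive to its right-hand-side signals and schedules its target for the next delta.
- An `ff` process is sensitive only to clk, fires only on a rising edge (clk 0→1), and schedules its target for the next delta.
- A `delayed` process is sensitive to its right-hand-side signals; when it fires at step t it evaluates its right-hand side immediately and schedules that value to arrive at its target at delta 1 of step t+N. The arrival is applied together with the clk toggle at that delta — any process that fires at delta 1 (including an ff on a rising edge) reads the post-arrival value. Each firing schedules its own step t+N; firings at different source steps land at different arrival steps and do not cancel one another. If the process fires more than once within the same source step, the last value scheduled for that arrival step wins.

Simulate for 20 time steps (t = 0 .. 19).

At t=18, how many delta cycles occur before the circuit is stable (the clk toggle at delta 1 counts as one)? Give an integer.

2

[bits: s1,s2,s0,s5,s3,s6,s4,clk]
t=0: Δ0=00000000 Δ1=00000001 Δ2=01000001 Δ3=01000101 | 3Δ
t=1: Δ0=01000101 Δ1=01000100 | 1Δ
t=2: Δ0=01000100 Δ1=01000101 Δ2=01010101 | 2Δ
t=3: Δ0=01010101 Δ1=11010100 | 1Δ
t=4: Δ0=11010100 Δ1=11010101 Δ2=10000101 | 2Δ
t=5: Δ0=10000101 Δ1=10000100 | 1Δ
t=6: Δ0=10000100 Δ1=10000101 Δ2=10010101 | 2Δ
t=7: Δ0=10010101 Δ1=00010100 | 1Δ
t=8: Δ0=00010100 Δ1=00010101 Δ2=01000101 | 2Δ
t=9: Δ0=01000101 Δ1=01000100 | 1Δ
t=10: Δ0=01000100 Δ1=01000101 Δ2=01010101 | 2Δ
t=11: Δ0=01010101 Δ1=11010100 | 1Δ
t=12: Δ0=11010100 Δ1=11010101 Δ2=10000101 | 2Δ
t=13: Δ0=10000101 Δ1=10000100 | 1Δ
t=14: Δ0=10000100 Δ1=10000101 Δ2=10010101 | 2Δ
t=15: Δ0=10010101 Δ1=00010100 | 1Δ
t=16: Δ0=00010100 Δ1=00010101 Δ2=01000101 | 2Δ
t=17: Δ0=01000101 Δ1=01000100 | 1Δ
t=18: Δ0=01000100 Δ1=01000101 Δ2=01010101 | 2Δ
t=19: Δ0=01010101 Δ1=11010100 | 1Δ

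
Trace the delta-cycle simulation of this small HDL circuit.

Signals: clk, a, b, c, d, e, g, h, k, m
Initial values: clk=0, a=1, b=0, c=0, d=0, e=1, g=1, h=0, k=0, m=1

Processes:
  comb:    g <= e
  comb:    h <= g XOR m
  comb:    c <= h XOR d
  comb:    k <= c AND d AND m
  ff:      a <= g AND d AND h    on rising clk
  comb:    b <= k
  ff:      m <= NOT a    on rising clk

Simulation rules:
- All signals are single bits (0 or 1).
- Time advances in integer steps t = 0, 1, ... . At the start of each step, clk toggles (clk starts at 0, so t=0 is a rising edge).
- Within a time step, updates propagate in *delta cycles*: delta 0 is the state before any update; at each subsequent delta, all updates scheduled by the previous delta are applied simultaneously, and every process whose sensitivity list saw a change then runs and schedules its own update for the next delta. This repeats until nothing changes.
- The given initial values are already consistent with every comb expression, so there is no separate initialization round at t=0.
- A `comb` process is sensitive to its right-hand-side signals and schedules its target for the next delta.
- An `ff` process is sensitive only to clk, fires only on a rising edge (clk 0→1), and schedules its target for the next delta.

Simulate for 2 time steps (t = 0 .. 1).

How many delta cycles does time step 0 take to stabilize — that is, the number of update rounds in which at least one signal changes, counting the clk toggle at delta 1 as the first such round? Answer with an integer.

t=0 Δ0: k=0 c=0 a=1 clk=0 g=1 m=1 e=1 h=0 d=0 b=0
  Δ1: clk:0→1
  Δ2: a:1→0, m:1→0
  Δ3: h:0→1
  Δ4: c:0→1
  (4Δ to stable)
t=1 Δ0: k=0 c=1 a=0 clk=1 g=1 m=0 e=1 h=1 d=0 b=0
  Δ1: clk:1→0
  (1Δ to stable)

4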